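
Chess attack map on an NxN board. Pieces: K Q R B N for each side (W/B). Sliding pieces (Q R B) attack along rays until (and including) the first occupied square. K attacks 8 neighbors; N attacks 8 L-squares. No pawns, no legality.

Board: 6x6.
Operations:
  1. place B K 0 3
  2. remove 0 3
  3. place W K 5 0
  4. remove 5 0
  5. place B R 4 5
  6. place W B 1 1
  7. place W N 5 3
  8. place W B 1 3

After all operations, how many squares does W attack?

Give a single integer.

Answer: 16

Derivation:
Op 1: place BK@(0,3)
Op 2: remove (0,3)
Op 3: place WK@(5,0)
Op 4: remove (5,0)
Op 5: place BR@(4,5)
Op 6: place WB@(1,1)
Op 7: place WN@(5,3)
Op 8: place WB@(1,3)
Per-piece attacks for W:
  WB@(1,1): attacks (2,2) (3,3) (4,4) (5,5) (2,0) (0,2) (0,0)
  WB@(1,3): attacks (2,4) (3,5) (2,2) (3,1) (4,0) (0,4) (0,2)
  WN@(5,3): attacks (4,5) (3,4) (4,1) (3,2)
Union (16 distinct): (0,0) (0,2) (0,4) (2,0) (2,2) (2,4) (3,1) (3,2) (3,3) (3,4) (3,5) (4,0) (4,1) (4,4) (4,5) (5,5)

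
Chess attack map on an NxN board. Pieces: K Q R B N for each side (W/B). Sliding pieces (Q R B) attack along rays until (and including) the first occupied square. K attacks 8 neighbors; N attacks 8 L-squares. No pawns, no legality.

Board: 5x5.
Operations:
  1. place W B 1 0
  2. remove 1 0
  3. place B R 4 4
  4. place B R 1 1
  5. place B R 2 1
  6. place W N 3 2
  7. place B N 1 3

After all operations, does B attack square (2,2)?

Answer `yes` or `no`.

Op 1: place WB@(1,0)
Op 2: remove (1,0)
Op 3: place BR@(4,4)
Op 4: place BR@(1,1)
Op 5: place BR@(2,1)
Op 6: place WN@(3,2)
Op 7: place BN@(1,3)
Per-piece attacks for B:
  BR@(1,1): attacks (1,2) (1,3) (1,0) (2,1) (0,1) [ray(0,1) blocked at (1,3); ray(1,0) blocked at (2,1)]
  BN@(1,3): attacks (3,4) (2,1) (3,2) (0,1)
  BR@(2,1): attacks (2,2) (2,3) (2,4) (2,0) (3,1) (4,1) (1,1) [ray(-1,0) blocked at (1,1)]
  BR@(4,4): attacks (4,3) (4,2) (4,1) (4,0) (3,4) (2,4) (1,4) (0,4)
B attacks (2,2): yes

Answer: yes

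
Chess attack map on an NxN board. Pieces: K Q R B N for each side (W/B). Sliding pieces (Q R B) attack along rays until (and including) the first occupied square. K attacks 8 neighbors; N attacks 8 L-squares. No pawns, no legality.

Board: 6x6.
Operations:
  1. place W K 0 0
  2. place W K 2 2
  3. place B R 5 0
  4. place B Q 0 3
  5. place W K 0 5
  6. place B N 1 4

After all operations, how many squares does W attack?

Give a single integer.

Op 1: place WK@(0,0)
Op 2: place WK@(2,2)
Op 3: place BR@(5,0)
Op 4: place BQ@(0,3)
Op 5: place WK@(0,5)
Op 6: place BN@(1,4)
Per-piece attacks for W:
  WK@(0,0): attacks (0,1) (1,0) (1,1)
  WK@(0,5): attacks (0,4) (1,5) (1,4)
  WK@(2,2): attacks (2,3) (2,1) (3,2) (1,2) (3,3) (3,1) (1,3) (1,1)
Union (13 distinct): (0,1) (0,4) (1,0) (1,1) (1,2) (1,3) (1,4) (1,5) (2,1) (2,3) (3,1) (3,2) (3,3)

Answer: 13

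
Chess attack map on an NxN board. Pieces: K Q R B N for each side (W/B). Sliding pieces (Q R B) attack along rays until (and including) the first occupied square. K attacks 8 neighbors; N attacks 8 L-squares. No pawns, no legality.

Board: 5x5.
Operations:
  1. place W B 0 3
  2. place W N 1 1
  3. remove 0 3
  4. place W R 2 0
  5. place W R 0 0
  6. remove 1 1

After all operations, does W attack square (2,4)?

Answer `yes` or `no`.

Answer: yes

Derivation:
Op 1: place WB@(0,3)
Op 2: place WN@(1,1)
Op 3: remove (0,3)
Op 4: place WR@(2,0)
Op 5: place WR@(0,0)
Op 6: remove (1,1)
Per-piece attacks for W:
  WR@(0,0): attacks (0,1) (0,2) (0,3) (0,4) (1,0) (2,0) [ray(1,0) blocked at (2,0)]
  WR@(2,0): attacks (2,1) (2,2) (2,3) (2,4) (3,0) (4,0) (1,0) (0,0) [ray(-1,0) blocked at (0,0)]
W attacks (2,4): yes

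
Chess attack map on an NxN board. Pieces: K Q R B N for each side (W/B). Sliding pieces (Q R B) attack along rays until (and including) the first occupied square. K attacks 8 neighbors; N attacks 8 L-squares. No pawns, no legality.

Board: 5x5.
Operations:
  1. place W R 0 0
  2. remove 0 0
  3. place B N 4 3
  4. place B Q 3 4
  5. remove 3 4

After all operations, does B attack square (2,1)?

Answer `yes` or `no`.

Op 1: place WR@(0,0)
Op 2: remove (0,0)
Op 3: place BN@(4,3)
Op 4: place BQ@(3,4)
Op 5: remove (3,4)
Per-piece attacks for B:
  BN@(4,3): attacks (2,4) (3,1) (2,2)
B attacks (2,1): no

Answer: no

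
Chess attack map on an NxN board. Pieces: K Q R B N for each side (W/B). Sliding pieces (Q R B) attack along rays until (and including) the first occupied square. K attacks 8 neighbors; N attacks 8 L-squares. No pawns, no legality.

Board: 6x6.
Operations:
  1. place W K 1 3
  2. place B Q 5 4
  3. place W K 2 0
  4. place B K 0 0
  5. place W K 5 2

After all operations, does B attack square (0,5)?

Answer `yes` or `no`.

Answer: no

Derivation:
Op 1: place WK@(1,3)
Op 2: place BQ@(5,4)
Op 3: place WK@(2,0)
Op 4: place BK@(0,0)
Op 5: place WK@(5,2)
Per-piece attacks for B:
  BK@(0,0): attacks (0,1) (1,0) (1,1)
  BQ@(5,4): attacks (5,5) (5,3) (5,2) (4,4) (3,4) (2,4) (1,4) (0,4) (4,5) (4,3) (3,2) (2,1) (1,0) [ray(0,-1) blocked at (5,2)]
B attacks (0,5): no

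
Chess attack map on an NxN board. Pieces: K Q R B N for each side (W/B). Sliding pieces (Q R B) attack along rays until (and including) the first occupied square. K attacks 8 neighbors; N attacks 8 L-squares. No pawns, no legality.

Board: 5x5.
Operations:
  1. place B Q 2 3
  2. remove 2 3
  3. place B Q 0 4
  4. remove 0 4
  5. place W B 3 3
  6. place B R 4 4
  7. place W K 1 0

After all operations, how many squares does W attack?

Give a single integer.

Answer: 9

Derivation:
Op 1: place BQ@(2,3)
Op 2: remove (2,3)
Op 3: place BQ@(0,4)
Op 4: remove (0,4)
Op 5: place WB@(3,3)
Op 6: place BR@(4,4)
Op 7: place WK@(1,0)
Per-piece attacks for W:
  WK@(1,0): attacks (1,1) (2,0) (0,0) (2,1) (0,1)
  WB@(3,3): attacks (4,4) (4,2) (2,4) (2,2) (1,1) (0,0) [ray(1,1) blocked at (4,4)]
Union (9 distinct): (0,0) (0,1) (1,1) (2,0) (2,1) (2,2) (2,4) (4,2) (4,4)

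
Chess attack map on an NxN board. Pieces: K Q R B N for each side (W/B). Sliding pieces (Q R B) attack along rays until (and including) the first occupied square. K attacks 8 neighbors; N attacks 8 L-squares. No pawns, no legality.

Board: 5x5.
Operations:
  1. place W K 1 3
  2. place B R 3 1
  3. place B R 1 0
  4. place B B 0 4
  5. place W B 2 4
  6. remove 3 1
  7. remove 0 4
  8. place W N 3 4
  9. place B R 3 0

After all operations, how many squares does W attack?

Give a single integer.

Answer: 11

Derivation:
Op 1: place WK@(1,3)
Op 2: place BR@(3,1)
Op 3: place BR@(1,0)
Op 4: place BB@(0,4)
Op 5: place WB@(2,4)
Op 6: remove (3,1)
Op 7: remove (0,4)
Op 8: place WN@(3,4)
Op 9: place BR@(3,0)
Per-piece attacks for W:
  WK@(1,3): attacks (1,4) (1,2) (2,3) (0,3) (2,4) (2,2) (0,4) (0,2)
  WB@(2,4): attacks (3,3) (4,2) (1,3) [ray(-1,-1) blocked at (1,3)]
  WN@(3,4): attacks (4,2) (2,2) (1,3)
Union (11 distinct): (0,2) (0,3) (0,4) (1,2) (1,3) (1,4) (2,2) (2,3) (2,4) (3,3) (4,2)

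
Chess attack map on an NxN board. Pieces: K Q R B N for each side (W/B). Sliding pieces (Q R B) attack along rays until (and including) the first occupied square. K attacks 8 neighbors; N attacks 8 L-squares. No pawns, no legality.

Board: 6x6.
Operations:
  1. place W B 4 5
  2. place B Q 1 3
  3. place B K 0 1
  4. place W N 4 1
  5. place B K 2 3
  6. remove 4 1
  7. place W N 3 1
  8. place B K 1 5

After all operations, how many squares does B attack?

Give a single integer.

Op 1: place WB@(4,5)
Op 2: place BQ@(1,3)
Op 3: place BK@(0,1)
Op 4: place WN@(4,1)
Op 5: place BK@(2,3)
Op 6: remove (4,1)
Op 7: place WN@(3,1)
Op 8: place BK@(1,5)
Per-piece attacks for B:
  BK@(0,1): attacks (0,2) (0,0) (1,1) (1,2) (1,0)
  BQ@(1,3): attacks (1,4) (1,5) (1,2) (1,1) (1,0) (2,3) (0,3) (2,4) (3,5) (2,2) (3,1) (0,4) (0,2) [ray(0,1) blocked at (1,5); ray(1,0) blocked at (2,3); ray(1,-1) blocked at (3,1)]
  BK@(1,5): attacks (1,4) (2,5) (0,5) (2,4) (0,4)
  BK@(2,3): attacks (2,4) (2,2) (3,3) (1,3) (3,4) (3,2) (1,4) (1,2)
Union (20 distinct): (0,0) (0,2) (0,3) (0,4) (0,5) (1,0) (1,1) (1,2) (1,3) (1,4) (1,5) (2,2) (2,3) (2,4) (2,5) (3,1) (3,2) (3,3) (3,4) (3,5)

Answer: 20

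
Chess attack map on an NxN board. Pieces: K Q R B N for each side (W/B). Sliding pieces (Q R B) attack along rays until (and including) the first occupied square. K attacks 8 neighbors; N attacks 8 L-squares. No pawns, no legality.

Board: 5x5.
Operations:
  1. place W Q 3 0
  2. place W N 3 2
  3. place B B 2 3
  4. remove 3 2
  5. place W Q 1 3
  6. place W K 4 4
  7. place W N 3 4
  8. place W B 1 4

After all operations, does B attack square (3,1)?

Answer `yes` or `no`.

Op 1: place WQ@(3,0)
Op 2: place WN@(3,2)
Op 3: place BB@(2,3)
Op 4: remove (3,2)
Op 5: place WQ@(1,3)
Op 6: place WK@(4,4)
Op 7: place WN@(3,4)
Op 8: place WB@(1,4)
Per-piece attacks for B:
  BB@(2,3): attacks (3,4) (3,2) (4,1) (1,4) (1,2) (0,1) [ray(1,1) blocked at (3,4); ray(-1,1) blocked at (1,4)]
B attacks (3,1): no

Answer: no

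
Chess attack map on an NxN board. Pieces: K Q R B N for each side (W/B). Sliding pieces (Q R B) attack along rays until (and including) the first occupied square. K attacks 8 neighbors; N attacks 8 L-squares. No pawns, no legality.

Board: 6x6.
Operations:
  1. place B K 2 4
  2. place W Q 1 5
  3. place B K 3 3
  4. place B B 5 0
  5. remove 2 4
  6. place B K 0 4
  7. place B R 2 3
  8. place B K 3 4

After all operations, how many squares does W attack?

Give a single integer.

Answer: 13

Derivation:
Op 1: place BK@(2,4)
Op 2: place WQ@(1,5)
Op 3: place BK@(3,3)
Op 4: place BB@(5,0)
Op 5: remove (2,4)
Op 6: place BK@(0,4)
Op 7: place BR@(2,3)
Op 8: place BK@(3,4)
Per-piece attacks for W:
  WQ@(1,5): attacks (1,4) (1,3) (1,2) (1,1) (1,0) (2,5) (3,5) (4,5) (5,5) (0,5) (2,4) (3,3) (0,4) [ray(1,-1) blocked at (3,3); ray(-1,-1) blocked at (0,4)]
Union (13 distinct): (0,4) (0,5) (1,0) (1,1) (1,2) (1,3) (1,4) (2,4) (2,5) (3,3) (3,5) (4,5) (5,5)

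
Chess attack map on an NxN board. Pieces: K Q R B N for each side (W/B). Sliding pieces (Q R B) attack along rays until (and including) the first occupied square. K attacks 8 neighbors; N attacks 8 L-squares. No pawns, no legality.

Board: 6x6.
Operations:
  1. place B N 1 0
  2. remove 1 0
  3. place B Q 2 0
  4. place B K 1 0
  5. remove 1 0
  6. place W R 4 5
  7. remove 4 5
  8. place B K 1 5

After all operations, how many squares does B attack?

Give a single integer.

Op 1: place BN@(1,0)
Op 2: remove (1,0)
Op 3: place BQ@(2,0)
Op 4: place BK@(1,0)
Op 5: remove (1,0)
Op 6: place WR@(4,5)
Op 7: remove (4,5)
Op 8: place BK@(1,5)
Per-piece attacks for B:
  BK@(1,5): attacks (1,4) (2,5) (0,5) (2,4) (0,4)
  BQ@(2,0): attacks (2,1) (2,2) (2,3) (2,4) (2,5) (3,0) (4,0) (5,0) (1,0) (0,0) (3,1) (4,2) (5,3) (1,1) (0,2)
Union (18 distinct): (0,0) (0,2) (0,4) (0,5) (1,0) (1,1) (1,4) (2,1) (2,2) (2,3) (2,4) (2,5) (3,0) (3,1) (4,0) (4,2) (5,0) (5,3)

Answer: 18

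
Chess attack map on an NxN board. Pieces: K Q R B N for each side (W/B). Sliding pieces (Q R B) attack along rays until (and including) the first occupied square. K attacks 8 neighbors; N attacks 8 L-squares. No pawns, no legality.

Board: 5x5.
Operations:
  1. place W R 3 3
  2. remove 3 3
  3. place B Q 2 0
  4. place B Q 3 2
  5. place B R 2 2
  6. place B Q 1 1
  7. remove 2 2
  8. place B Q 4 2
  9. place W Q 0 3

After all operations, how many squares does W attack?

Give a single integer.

Op 1: place WR@(3,3)
Op 2: remove (3,3)
Op 3: place BQ@(2,0)
Op 4: place BQ@(3,2)
Op 5: place BR@(2,2)
Op 6: place BQ@(1,1)
Op 7: remove (2,2)
Op 8: place BQ@(4,2)
Op 9: place WQ@(0,3)
Per-piece attacks for W:
  WQ@(0,3): attacks (0,4) (0,2) (0,1) (0,0) (1,3) (2,3) (3,3) (4,3) (1,4) (1,2) (2,1) (3,0)
Union (12 distinct): (0,0) (0,1) (0,2) (0,4) (1,2) (1,3) (1,4) (2,1) (2,3) (3,0) (3,3) (4,3)

Answer: 12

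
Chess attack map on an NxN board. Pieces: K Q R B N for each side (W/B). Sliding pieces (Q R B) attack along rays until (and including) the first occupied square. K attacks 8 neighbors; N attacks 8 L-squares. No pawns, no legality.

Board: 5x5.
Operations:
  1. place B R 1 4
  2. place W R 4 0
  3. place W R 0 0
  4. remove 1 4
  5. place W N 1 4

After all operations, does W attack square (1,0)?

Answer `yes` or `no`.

Op 1: place BR@(1,4)
Op 2: place WR@(4,0)
Op 3: place WR@(0,0)
Op 4: remove (1,4)
Op 5: place WN@(1,4)
Per-piece attacks for W:
  WR@(0,0): attacks (0,1) (0,2) (0,3) (0,4) (1,0) (2,0) (3,0) (4,0) [ray(1,0) blocked at (4,0)]
  WN@(1,4): attacks (2,2) (3,3) (0,2)
  WR@(4,0): attacks (4,1) (4,2) (4,3) (4,4) (3,0) (2,0) (1,0) (0,0) [ray(-1,0) blocked at (0,0)]
W attacks (1,0): yes

Answer: yes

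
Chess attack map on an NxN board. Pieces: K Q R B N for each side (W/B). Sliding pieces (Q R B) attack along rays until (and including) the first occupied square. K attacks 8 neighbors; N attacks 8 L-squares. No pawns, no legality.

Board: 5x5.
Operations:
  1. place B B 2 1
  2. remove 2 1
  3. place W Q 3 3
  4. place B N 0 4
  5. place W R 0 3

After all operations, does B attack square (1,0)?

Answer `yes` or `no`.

Answer: no

Derivation:
Op 1: place BB@(2,1)
Op 2: remove (2,1)
Op 3: place WQ@(3,3)
Op 4: place BN@(0,4)
Op 5: place WR@(0,3)
Per-piece attacks for B:
  BN@(0,4): attacks (1,2) (2,3)
B attacks (1,0): no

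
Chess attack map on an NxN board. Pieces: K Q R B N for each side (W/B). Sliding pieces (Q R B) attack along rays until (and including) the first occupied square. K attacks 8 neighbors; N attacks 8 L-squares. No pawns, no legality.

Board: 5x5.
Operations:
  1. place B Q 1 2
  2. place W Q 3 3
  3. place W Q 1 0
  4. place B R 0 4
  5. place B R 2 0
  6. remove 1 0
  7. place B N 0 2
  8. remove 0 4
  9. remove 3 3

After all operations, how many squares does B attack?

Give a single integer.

Answer: 17

Derivation:
Op 1: place BQ@(1,2)
Op 2: place WQ@(3,3)
Op 3: place WQ@(1,0)
Op 4: place BR@(0,4)
Op 5: place BR@(2,0)
Op 6: remove (1,0)
Op 7: place BN@(0,2)
Op 8: remove (0,4)
Op 9: remove (3,3)
Per-piece attacks for B:
  BN@(0,2): attacks (1,4) (2,3) (1,0) (2,1)
  BQ@(1,2): attacks (1,3) (1,4) (1,1) (1,0) (2,2) (3,2) (4,2) (0,2) (2,3) (3,4) (2,1) (3,0) (0,3) (0,1) [ray(-1,0) blocked at (0,2)]
  BR@(2,0): attacks (2,1) (2,2) (2,3) (2,4) (3,0) (4,0) (1,0) (0,0)
Union (17 distinct): (0,0) (0,1) (0,2) (0,3) (1,0) (1,1) (1,3) (1,4) (2,1) (2,2) (2,3) (2,4) (3,0) (3,2) (3,4) (4,0) (4,2)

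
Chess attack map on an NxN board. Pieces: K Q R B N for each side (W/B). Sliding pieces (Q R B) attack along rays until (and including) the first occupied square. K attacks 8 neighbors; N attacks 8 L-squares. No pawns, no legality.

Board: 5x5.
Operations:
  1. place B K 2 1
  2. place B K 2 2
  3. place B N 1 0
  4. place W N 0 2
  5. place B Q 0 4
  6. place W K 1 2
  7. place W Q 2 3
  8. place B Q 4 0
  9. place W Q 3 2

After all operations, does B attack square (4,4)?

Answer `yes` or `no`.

Answer: yes

Derivation:
Op 1: place BK@(2,1)
Op 2: place BK@(2,2)
Op 3: place BN@(1,0)
Op 4: place WN@(0,2)
Op 5: place BQ@(0,4)
Op 6: place WK@(1,2)
Op 7: place WQ@(2,3)
Op 8: place BQ@(4,0)
Op 9: place WQ@(3,2)
Per-piece attacks for B:
  BQ@(0,4): attacks (0,3) (0,2) (1,4) (2,4) (3,4) (4,4) (1,3) (2,2) [ray(0,-1) blocked at (0,2); ray(1,-1) blocked at (2,2)]
  BN@(1,0): attacks (2,2) (3,1) (0,2)
  BK@(2,1): attacks (2,2) (2,0) (3,1) (1,1) (3,2) (3,0) (1,2) (1,0)
  BK@(2,2): attacks (2,3) (2,1) (3,2) (1,2) (3,3) (3,1) (1,3) (1,1)
  BQ@(4,0): attacks (4,1) (4,2) (4,3) (4,4) (3,0) (2,0) (1,0) (3,1) (2,2) [ray(-1,0) blocked at (1,0); ray(-1,1) blocked at (2,2)]
B attacks (4,4): yes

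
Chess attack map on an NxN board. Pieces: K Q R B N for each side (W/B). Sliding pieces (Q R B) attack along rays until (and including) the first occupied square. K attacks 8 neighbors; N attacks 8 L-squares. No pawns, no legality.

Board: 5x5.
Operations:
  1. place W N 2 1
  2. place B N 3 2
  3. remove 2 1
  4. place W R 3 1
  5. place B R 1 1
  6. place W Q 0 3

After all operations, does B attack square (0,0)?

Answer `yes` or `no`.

Op 1: place WN@(2,1)
Op 2: place BN@(3,2)
Op 3: remove (2,1)
Op 4: place WR@(3,1)
Op 5: place BR@(1,1)
Op 6: place WQ@(0,3)
Per-piece attacks for B:
  BR@(1,1): attacks (1,2) (1,3) (1,4) (1,0) (2,1) (3,1) (0,1) [ray(1,0) blocked at (3,1)]
  BN@(3,2): attacks (4,4) (2,4) (1,3) (4,0) (2,0) (1,1)
B attacks (0,0): no

Answer: no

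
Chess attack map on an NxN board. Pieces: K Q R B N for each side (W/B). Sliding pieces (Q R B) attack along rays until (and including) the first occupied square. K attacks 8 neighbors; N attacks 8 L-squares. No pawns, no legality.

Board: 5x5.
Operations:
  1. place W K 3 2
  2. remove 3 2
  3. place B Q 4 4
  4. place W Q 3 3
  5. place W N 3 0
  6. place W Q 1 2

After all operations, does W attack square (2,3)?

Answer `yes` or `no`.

Op 1: place WK@(3,2)
Op 2: remove (3,2)
Op 3: place BQ@(4,4)
Op 4: place WQ@(3,3)
Op 5: place WN@(3,0)
Op 6: place WQ@(1,2)
Per-piece attacks for W:
  WQ@(1,2): attacks (1,3) (1,4) (1,1) (1,0) (2,2) (3,2) (4,2) (0,2) (2,3) (3,4) (2,1) (3,0) (0,3) (0,1) [ray(1,-1) blocked at (3,0)]
  WN@(3,0): attacks (4,2) (2,2) (1,1)
  WQ@(3,3): attacks (3,4) (3,2) (3,1) (3,0) (4,3) (2,3) (1,3) (0,3) (4,4) (4,2) (2,4) (2,2) (1,1) (0,0) [ray(0,-1) blocked at (3,0); ray(1,1) blocked at (4,4)]
W attacks (2,3): yes

Answer: yes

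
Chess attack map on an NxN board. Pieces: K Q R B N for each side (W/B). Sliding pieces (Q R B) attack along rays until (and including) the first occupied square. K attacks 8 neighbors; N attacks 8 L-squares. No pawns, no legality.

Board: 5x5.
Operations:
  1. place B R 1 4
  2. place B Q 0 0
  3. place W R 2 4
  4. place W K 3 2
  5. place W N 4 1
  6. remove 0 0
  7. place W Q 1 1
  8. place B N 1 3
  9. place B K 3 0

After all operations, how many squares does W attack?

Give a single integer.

Op 1: place BR@(1,4)
Op 2: place BQ@(0,0)
Op 3: place WR@(2,4)
Op 4: place WK@(3,2)
Op 5: place WN@(4,1)
Op 6: remove (0,0)
Op 7: place WQ@(1,1)
Op 8: place BN@(1,3)
Op 9: place BK@(3,0)
Per-piece attacks for W:
  WQ@(1,1): attacks (1,2) (1,3) (1,0) (2,1) (3,1) (4,1) (0,1) (2,2) (3,3) (4,4) (2,0) (0,2) (0,0) [ray(0,1) blocked at (1,3); ray(1,0) blocked at (4,1)]
  WR@(2,4): attacks (2,3) (2,2) (2,1) (2,0) (3,4) (4,4) (1,4) [ray(-1,0) blocked at (1,4)]
  WK@(3,2): attacks (3,3) (3,1) (4,2) (2,2) (4,3) (4,1) (2,3) (2,1)
  WN@(4,1): attacks (3,3) (2,2) (2,0)
Union (18 distinct): (0,0) (0,1) (0,2) (1,0) (1,2) (1,3) (1,4) (2,0) (2,1) (2,2) (2,3) (3,1) (3,3) (3,4) (4,1) (4,2) (4,3) (4,4)

Answer: 18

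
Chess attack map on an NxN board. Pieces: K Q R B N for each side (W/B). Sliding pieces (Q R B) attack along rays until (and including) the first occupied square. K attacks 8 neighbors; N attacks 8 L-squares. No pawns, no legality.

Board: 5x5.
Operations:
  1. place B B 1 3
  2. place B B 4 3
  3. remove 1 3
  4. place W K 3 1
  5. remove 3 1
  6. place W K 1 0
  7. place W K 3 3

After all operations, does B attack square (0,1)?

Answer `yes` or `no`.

Op 1: place BB@(1,3)
Op 2: place BB@(4,3)
Op 3: remove (1,3)
Op 4: place WK@(3,1)
Op 5: remove (3,1)
Op 6: place WK@(1,0)
Op 7: place WK@(3,3)
Per-piece attacks for B:
  BB@(4,3): attacks (3,4) (3,2) (2,1) (1,0) [ray(-1,-1) blocked at (1,0)]
B attacks (0,1): no

Answer: no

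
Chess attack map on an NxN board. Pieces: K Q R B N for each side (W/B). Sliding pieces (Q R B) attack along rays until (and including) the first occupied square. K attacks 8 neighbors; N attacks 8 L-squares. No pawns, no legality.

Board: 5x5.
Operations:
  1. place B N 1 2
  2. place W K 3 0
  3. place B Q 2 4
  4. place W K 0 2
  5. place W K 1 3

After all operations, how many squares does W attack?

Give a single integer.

Op 1: place BN@(1,2)
Op 2: place WK@(3,0)
Op 3: place BQ@(2,4)
Op 4: place WK@(0,2)
Op 5: place WK@(1,3)
Per-piece attacks for W:
  WK@(0,2): attacks (0,3) (0,1) (1,2) (1,3) (1,1)
  WK@(1,3): attacks (1,4) (1,2) (2,3) (0,3) (2,4) (2,2) (0,4) (0,2)
  WK@(3,0): attacks (3,1) (4,0) (2,0) (4,1) (2,1)
Union (16 distinct): (0,1) (0,2) (0,3) (0,4) (1,1) (1,2) (1,3) (1,4) (2,0) (2,1) (2,2) (2,3) (2,4) (3,1) (4,0) (4,1)

Answer: 16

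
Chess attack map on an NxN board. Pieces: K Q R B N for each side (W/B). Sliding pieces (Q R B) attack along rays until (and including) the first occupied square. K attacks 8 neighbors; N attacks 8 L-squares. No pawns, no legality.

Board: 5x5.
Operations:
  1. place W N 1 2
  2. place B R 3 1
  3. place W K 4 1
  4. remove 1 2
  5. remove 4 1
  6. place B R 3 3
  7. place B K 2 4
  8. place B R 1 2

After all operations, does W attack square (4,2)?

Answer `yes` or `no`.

Answer: no

Derivation:
Op 1: place WN@(1,2)
Op 2: place BR@(3,1)
Op 3: place WK@(4,1)
Op 4: remove (1,2)
Op 5: remove (4,1)
Op 6: place BR@(3,3)
Op 7: place BK@(2,4)
Op 8: place BR@(1,2)
Per-piece attacks for W:
W attacks (4,2): no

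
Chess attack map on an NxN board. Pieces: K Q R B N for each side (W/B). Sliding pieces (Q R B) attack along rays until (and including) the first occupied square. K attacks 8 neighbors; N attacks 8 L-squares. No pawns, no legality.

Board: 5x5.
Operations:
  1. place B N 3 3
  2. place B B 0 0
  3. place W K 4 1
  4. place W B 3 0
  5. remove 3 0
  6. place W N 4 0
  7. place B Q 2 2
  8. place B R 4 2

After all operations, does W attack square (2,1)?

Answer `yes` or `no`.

Answer: yes

Derivation:
Op 1: place BN@(3,3)
Op 2: place BB@(0,0)
Op 3: place WK@(4,1)
Op 4: place WB@(3,0)
Op 5: remove (3,0)
Op 6: place WN@(4,0)
Op 7: place BQ@(2,2)
Op 8: place BR@(4,2)
Per-piece attacks for W:
  WN@(4,0): attacks (3,2) (2,1)
  WK@(4,1): attacks (4,2) (4,0) (3,1) (3,2) (3,0)
W attacks (2,1): yes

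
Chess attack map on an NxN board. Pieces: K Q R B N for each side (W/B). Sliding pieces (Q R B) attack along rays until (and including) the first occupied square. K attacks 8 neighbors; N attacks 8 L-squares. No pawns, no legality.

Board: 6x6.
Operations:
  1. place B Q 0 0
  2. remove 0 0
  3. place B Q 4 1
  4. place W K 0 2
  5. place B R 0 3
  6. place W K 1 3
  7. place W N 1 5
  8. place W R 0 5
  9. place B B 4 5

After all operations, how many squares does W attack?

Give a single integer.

Answer: 13

Derivation:
Op 1: place BQ@(0,0)
Op 2: remove (0,0)
Op 3: place BQ@(4,1)
Op 4: place WK@(0,2)
Op 5: place BR@(0,3)
Op 6: place WK@(1,3)
Op 7: place WN@(1,5)
Op 8: place WR@(0,5)
Op 9: place BB@(4,5)
Per-piece attacks for W:
  WK@(0,2): attacks (0,3) (0,1) (1,2) (1,3) (1,1)
  WR@(0,5): attacks (0,4) (0,3) (1,5) [ray(0,-1) blocked at (0,3); ray(1,0) blocked at (1,5)]
  WK@(1,3): attacks (1,4) (1,2) (2,3) (0,3) (2,4) (2,2) (0,4) (0,2)
  WN@(1,5): attacks (2,3) (3,4) (0,3)
Union (13 distinct): (0,1) (0,2) (0,3) (0,4) (1,1) (1,2) (1,3) (1,4) (1,5) (2,2) (2,3) (2,4) (3,4)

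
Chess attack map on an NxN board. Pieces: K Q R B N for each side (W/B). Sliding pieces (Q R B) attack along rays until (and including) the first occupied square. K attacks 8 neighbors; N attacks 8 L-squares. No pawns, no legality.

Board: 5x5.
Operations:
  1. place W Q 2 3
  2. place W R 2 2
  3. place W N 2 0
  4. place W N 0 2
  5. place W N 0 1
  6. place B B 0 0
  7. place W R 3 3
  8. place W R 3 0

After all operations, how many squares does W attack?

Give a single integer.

Op 1: place WQ@(2,3)
Op 2: place WR@(2,2)
Op 3: place WN@(2,0)
Op 4: place WN@(0,2)
Op 5: place WN@(0,1)
Op 6: place BB@(0,0)
Op 7: place WR@(3,3)
Op 8: place WR@(3,0)
Per-piece attacks for W:
  WN@(0,1): attacks (1,3) (2,2) (2,0)
  WN@(0,2): attacks (1,4) (2,3) (1,0) (2,1)
  WN@(2,0): attacks (3,2) (4,1) (1,2) (0,1)
  WR@(2,2): attacks (2,3) (2,1) (2,0) (3,2) (4,2) (1,2) (0,2) [ray(0,1) blocked at (2,3); ray(0,-1) blocked at (2,0); ray(-1,0) blocked at (0,2)]
  WQ@(2,3): attacks (2,4) (2,2) (3,3) (1,3) (0,3) (3,4) (3,2) (4,1) (1,4) (1,2) (0,1) [ray(0,-1) blocked at (2,2); ray(1,0) blocked at (3,3); ray(-1,-1) blocked at (0,1)]
  WR@(3,0): attacks (3,1) (3,2) (3,3) (4,0) (2,0) [ray(0,1) blocked at (3,3); ray(-1,0) blocked at (2,0)]
  WR@(3,3): attacks (3,4) (3,2) (3,1) (3,0) (4,3) (2,3) [ray(0,-1) blocked at (3,0); ray(-1,0) blocked at (2,3)]
Union (21 distinct): (0,1) (0,2) (0,3) (1,0) (1,2) (1,3) (1,4) (2,0) (2,1) (2,2) (2,3) (2,4) (3,0) (3,1) (3,2) (3,3) (3,4) (4,0) (4,1) (4,2) (4,3)

Answer: 21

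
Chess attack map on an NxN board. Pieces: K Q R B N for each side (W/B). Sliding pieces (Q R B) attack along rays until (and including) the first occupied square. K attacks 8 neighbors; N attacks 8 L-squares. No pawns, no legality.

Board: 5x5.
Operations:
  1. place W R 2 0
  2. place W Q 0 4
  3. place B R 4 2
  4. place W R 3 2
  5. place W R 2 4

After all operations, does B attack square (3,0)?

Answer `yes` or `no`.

Op 1: place WR@(2,0)
Op 2: place WQ@(0,4)
Op 3: place BR@(4,2)
Op 4: place WR@(3,2)
Op 5: place WR@(2,4)
Per-piece attacks for B:
  BR@(4,2): attacks (4,3) (4,4) (4,1) (4,0) (3,2) [ray(-1,0) blocked at (3,2)]
B attacks (3,0): no

Answer: no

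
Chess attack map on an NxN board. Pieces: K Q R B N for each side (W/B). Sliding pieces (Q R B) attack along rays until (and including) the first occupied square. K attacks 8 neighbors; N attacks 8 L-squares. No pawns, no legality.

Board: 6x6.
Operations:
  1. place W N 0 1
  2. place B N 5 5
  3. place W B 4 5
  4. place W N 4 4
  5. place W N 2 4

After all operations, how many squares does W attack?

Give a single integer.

Op 1: place WN@(0,1)
Op 2: place BN@(5,5)
Op 3: place WB@(4,5)
Op 4: place WN@(4,4)
Op 5: place WN@(2,4)
Per-piece attacks for W:
  WN@(0,1): attacks (1,3) (2,2) (2,0)
  WN@(2,4): attacks (4,5) (0,5) (3,2) (4,3) (1,2) (0,3)
  WN@(4,4): attacks (2,5) (5,2) (3,2) (2,3)
  WB@(4,5): attacks (5,4) (3,4) (2,3) (1,2) (0,1) [ray(-1,-1) blocked at (0,1)]
Union (15 distinct): (0,1) (0,3) (0,5) (1,2) (1,3) (2,0) (2,2) (2,3) (2,5) (3,2) (3,4) (4,3) (4,5) (5,2) (5,4)

Answer: 15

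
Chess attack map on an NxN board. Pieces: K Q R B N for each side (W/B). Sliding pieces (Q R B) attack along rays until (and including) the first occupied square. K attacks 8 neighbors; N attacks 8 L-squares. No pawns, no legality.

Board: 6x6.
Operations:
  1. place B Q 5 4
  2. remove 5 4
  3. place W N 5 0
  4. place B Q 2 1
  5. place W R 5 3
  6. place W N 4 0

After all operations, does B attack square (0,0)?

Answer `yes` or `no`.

Op 1: place BQ@(5,4)
Op 2: remove (5,4)
Op 3: place WN@(5,0)
Op 4: place BQ@(2,1)
Op 5: place WR@(5,3)
Op 6: place WN@(4,0)
Per-piece attacks for B:
  BQ@(2,1): attacks (2,2) (2,3) (2,4) (2,5) (2,0) (3,1) (4,1) (5,1) (1,1) (0,1) (3,2) (4,3) (5,4) (3,0) (1,2) (0,3) (1,0)
B attacks (0,0): no

Answer: no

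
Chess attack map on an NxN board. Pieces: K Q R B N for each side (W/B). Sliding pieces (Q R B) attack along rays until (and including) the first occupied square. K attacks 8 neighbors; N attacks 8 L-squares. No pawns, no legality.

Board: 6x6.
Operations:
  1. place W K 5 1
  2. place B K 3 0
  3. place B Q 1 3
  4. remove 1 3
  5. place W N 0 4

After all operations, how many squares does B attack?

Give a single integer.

Op 1: place WK@(5,1)
Op 2: place BK@(3,0)
Op 3: place BQ@(1,3)
Op 4: remove (1,3)
Op 5: place WN@(0,4)
Per-piece attacks for B:
  BK@(3,0): attacks (3,1) (4,0) (2,0) (4,1) (2,1)
Union (5 distinct): (2,0) (2,1) (3,1) (4,0) (4,1)

Answer: 5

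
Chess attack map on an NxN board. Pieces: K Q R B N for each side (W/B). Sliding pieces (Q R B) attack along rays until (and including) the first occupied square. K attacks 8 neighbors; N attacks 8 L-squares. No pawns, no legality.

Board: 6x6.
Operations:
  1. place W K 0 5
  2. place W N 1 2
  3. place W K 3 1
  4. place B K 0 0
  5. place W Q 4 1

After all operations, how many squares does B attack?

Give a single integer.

Answer: 3

Derivation:
Op 1: place WK@(0,5)
Op 2: place WN@(1,2)
Op 3: place WK@(3,1)
Op 4: place BK@(0,0)
Op 5: place WQ@(4,1)
Per-piece attacks for B:
  BK@(0,0): attacks (0,1) (1,0) (1,1)
Union (3 distinct): (0,1) (1,0) (1,1)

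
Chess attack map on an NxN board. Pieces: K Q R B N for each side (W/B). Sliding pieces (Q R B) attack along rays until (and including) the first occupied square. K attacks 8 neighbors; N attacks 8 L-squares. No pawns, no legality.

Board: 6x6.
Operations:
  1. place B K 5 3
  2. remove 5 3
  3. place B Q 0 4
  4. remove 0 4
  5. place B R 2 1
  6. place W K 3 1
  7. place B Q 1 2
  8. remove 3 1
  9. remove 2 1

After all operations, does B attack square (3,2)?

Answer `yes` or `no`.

Answer: yes

Derivation:
Op 1: place BK@(5,3)
Op 2: remove (5,3)
Op 3: place BQ@(0,4)
Op 4: remove (0,4)
Op 5: place BR@(2,1)
Op 6: place WK@(3,1)
Op 7: place BQ@(1,2)
Op 8: remove (3,1)
Op 9: remove (2,1)
Per-piece attacks for B:
  BQ@(1,2): attacks (1,3) (1,4) (1,5) (1,1) (1,0) (2,2) (3,2) (4,2) (5,2) (0,2) (2,3) (3,4) (4,5) (2,1) (3,0) (0,3) (0,1)
B attacks (3,2): yes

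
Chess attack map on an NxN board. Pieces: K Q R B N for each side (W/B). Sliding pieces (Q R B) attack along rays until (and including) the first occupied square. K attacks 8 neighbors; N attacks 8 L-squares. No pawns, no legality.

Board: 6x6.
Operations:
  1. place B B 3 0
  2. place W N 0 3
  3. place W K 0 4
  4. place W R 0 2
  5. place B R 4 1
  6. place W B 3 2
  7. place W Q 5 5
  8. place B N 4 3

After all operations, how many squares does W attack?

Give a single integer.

Answer: 27

Derivation:
Op 1: place BB@(3,0)
Op 2: place WN@(0,3)
Op 3: place WK@(0,4)
Op 4: place WR@(0,2)
Op 5: place BR@(4,1)
Op 6: place WB@(3,2)
Op 7: place WQ@(5,5)
Op 8: place BN@(4,3)
Per-piece attacks for W:
  WR@(0,2): attacks (0,3) (0,1) (0,0) (1,2) (2,2) (3,2) [ray(0,1) blocked at (0,3); ray(1,0) blocked at (3,2)]
  WN@(0,3): attacks (1,5) (2,4) (1,1) (2,2)
  WK@(0,4): attacks (0,5) (0,3) (1,4) (1,5) (1,3)
  WB@(3,2): attacks (4,3) (4,1) (2,3) (1,4) (0,5) (2,1) (1,0) [ray(1,1) blocked at (4,3); ray(1,-1) blocked at (4,1)]
  WQ@(5,5): attacks (5,4) (5,3) (5,2) (5,1) (5,0) (4,5) (3,5) (2,5) (1,5) (0,5) (4,4) (3,3) (2,2) (1,1) (0,0)
Union (27 distinct): (0,0) (0,1) (0,3) (0,5) (1,0) (1,1) (1,2) (1,3) (1,4) (1,5) (2,1) (2,2) (2,3) (2,4) (2,5) (3,2) (3,3) (3,5) (4,1) (4,3) (4,4) (4,5) (5,0) (5,1) (5,2) (5,3) (5,4)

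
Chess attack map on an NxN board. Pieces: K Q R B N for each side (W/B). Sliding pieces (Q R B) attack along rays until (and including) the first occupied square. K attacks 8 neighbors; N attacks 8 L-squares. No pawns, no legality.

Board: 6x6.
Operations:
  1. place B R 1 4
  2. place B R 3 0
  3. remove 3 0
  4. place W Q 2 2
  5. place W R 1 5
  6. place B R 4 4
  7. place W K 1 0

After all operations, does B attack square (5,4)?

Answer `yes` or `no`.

Answer: yes

Derivation:
Op 1: place BR@(1,4)
Op 2: place BR@(3,0)
Op 3: remove (3,0)
Op 4: place WQ@(2,2)
Op 5: place WR@(1,5)
Op 6: place BR@(4,4)
Op 7: place WK@(1,0)
Per-piece attacks for B:
  BR@(1,4): attacks (1,5) (1,3) (1,2) (1,1) (1,0) (2,4) (3,4) (4,4) (0,4) [ray(0,1) blocked at (1,5); ray(0,-1) blocked at (1,0); ray(1,0) blocked at (4,4)]
  BR@(4,4): attacks (4,5) (4,3) (4,2) (4,1) (4,0) (5,4) (3,4) (2,4) (1,4) [ray(-1,0) blocked at (1,4)]
B attacks (5,4): yes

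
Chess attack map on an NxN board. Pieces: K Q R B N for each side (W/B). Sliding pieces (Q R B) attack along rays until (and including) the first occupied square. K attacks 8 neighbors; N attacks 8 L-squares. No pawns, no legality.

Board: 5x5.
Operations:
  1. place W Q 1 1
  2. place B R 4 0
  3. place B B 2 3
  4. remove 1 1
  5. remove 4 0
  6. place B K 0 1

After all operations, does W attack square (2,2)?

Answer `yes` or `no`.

Answer: no

Derivation:
Op 1: place WQ@(1,1)
Op 2: place BR@(4,0)
Op 3: place BB@(2,3)
Op 4: remove (1,1)
Op 5: remove (4,0)
Op 6: place BK@(0,1)
Per-piece attacks for W:
W attacks (2,2): no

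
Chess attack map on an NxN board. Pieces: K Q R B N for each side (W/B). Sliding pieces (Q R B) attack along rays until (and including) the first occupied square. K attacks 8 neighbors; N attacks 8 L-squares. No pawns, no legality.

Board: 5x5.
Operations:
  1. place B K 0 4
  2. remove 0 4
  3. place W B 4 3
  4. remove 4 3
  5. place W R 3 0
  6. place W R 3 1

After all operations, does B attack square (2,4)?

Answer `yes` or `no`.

Answer: no

Derivation:
Op 1: place BK@(0,4)
Op 2: remove (0,4)
Op 3: place WB@(4,3)
Op 4: remove (4,3)
Op 5: place WR@(3,0)
Op 6: place WR@(3,1)
Per-piece attacks for B:
B attacks (2,4): no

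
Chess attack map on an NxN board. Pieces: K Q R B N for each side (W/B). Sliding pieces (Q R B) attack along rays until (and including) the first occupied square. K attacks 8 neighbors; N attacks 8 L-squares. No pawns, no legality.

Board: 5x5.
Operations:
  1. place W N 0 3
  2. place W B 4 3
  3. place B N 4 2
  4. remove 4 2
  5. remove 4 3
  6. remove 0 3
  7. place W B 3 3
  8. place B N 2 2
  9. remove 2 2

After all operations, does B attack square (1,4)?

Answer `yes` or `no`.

Op 1: place WN@(0,3)
Op 2: place WB@(4,3)
Op 3: place BN@(4,2)
Op 4: remove (4,2)
Op 5: remove (4,3)
Op 6: remove (0,3)
Op 7: place WB@(3,3)
Op 8: place BN@(2,2)
Op 9: remove (2,2)
Per-piece attacks for B:
B attacks (1,4): no

Answer: no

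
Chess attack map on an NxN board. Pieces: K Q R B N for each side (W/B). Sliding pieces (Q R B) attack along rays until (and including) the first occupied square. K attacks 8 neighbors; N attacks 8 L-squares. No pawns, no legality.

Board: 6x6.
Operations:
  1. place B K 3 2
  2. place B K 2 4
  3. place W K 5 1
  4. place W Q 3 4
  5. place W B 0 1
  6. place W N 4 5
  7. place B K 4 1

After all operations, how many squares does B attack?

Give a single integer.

Answer: 20

Derivation:
Op 1: place BK@(3,2)
Op 2: place BK@(2,4)
Op 3: place WK@(5,1)
Op 4: place WQ@(3,4)
Op 5: place WB@(0,1)
Op 6: place WN@(4,5)
Op 7: place BK@(4,1)
Per-piece attacks for B:
  BK@(2,4): attacks (2,5) (2,3) (3,4) (1,4) (3,5) (3,3) (1,5) (1,3)
  BK@(3,2): attacks (3,3) (3,1) (4,2) (2,2) (4,3) (4,1) (2,3) (2,1)
  BK@(4,1): attacks (4,2) (4,0) (5,1) (3,1) (5,2) (5,0) (3,2) (3,0)
Union (20 distinct): (1,3) (1,4) (1,5) (2,1) (2,2) (2,3) (2,5) (3,0) (3,1) (3,2) (3,3) (3,4) (3,5) (4,0) (4,1) (4,2) (4,3) (5,0) (5,1) (5,2)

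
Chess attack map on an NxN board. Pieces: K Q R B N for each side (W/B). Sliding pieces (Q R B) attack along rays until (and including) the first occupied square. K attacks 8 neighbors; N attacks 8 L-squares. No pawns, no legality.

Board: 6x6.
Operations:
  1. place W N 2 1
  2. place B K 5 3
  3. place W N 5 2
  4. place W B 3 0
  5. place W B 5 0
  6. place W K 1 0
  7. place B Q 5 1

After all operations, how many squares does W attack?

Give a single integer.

Answer: 18

Derivation:
Op 1: place WN@(2,1)
Op 2: place BK@(5,3)
Op 3: place WN@(5,2)
Op 4: place WB@(3,0)
Op 5: place WB@(5,0)
Op 6: place WK@(1,0)
Op 7: place BQ@(5,1)
Per-piece attacks for W:
  WK@(1,0): attacks (1,1) (2,0) (0,0) (2,1) (0,1)
  WN@(2,1): attacks (3,3) (4,2) (1,3) (0,2) (4,0) (0,0)
  WB@(3,0): attacks (4,1) (5,2) (2,1) [ray(1,1) blocked at (5,2); ray(-1,1) blocked at (2,1)]
  WB@(5,0): attacks (4,1) (3,2) (2,3) (1,4) (0,5)
  WN@(5,2): attacks (4,4) (3,3) (4,0) (3,1)
Union (18 distinct): (0,0) (0,1) (0,2) (0,5) (1,1) (1,3) (1,4) (2,0) (2,1) (2,3) (3,1) (3,2) (3,3) (4,0) (4,1) (4,2) (4,4) (5,2)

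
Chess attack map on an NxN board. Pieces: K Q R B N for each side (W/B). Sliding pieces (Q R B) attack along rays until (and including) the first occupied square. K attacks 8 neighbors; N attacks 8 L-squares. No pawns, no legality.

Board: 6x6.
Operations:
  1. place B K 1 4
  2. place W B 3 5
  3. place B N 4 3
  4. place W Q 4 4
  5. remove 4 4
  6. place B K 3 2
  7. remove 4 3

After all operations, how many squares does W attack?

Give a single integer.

Answer: 5

Derivation:
Op 1: place BK@(1,4)
Op 2: place WB@(3,5)
Op 3: place BN@(4,3)
Op 4: place WQ@(4,4)
Op 5: remove (4,4)
Op 6: place BK@(3,2)
Op 7: remove (4,3)
Per-piece attacks for W:
  WB@(3,5): attacks (4,4) (5,3) (2,4) (1,3) (0,2)
Union (5 distinct): (0,2) (1,3) (2,4) (4,4) (5,3)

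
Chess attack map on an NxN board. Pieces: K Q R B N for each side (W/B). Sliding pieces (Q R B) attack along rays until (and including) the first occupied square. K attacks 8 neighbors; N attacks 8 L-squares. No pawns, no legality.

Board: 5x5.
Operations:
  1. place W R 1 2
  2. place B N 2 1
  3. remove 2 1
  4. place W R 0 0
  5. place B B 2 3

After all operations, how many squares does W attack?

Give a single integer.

Op 1: place WR@(1,2)
Op 2: place BN@(2,1)
Op 3: remove (2,1)
Op 4: place WR@(0,0)
Op 5: place BB@(2,3)
Per-piece attacks for W:
  WR@(0,0): attacks (0,1) (0,2) (0,3) (0,4) (1,0) (2,0) (3,0) (4,0)
  WR@(1,2): attacks (1,3) (1,4) (1,1) (1,0) (2,2) (3,2) (4,2) (0,2)
Union (14 distinct): (0,1) (0,2) (0,3) (0,4) (1,0) (1,1) (1,3) (1,4) (2,0) (2,2) (3,0) (3,2) (4,0) (4,2)

Answer: 14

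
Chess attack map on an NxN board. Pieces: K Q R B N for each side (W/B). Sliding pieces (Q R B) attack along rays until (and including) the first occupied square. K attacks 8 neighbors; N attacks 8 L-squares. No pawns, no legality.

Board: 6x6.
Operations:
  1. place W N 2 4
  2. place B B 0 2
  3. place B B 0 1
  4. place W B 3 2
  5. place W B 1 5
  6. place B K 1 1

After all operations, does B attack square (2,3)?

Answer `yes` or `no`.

Op 1: place WN@(2,4)
Op 2: place BB@(0,2)
Op 3: place BB@(0,1)
Op 4: place WB@(3,2)
Op 5: place WB@(1,5)
Op 6: place BK@(1,1)
Per-piece attacks for B:
  BB@(0,1): attacks (1,2) (2,3) (3,4) (4,5) (1,0)
  BB@(0,2): attacks (1,3) (2,4) (1,1) [ray(1,1) blocked at (2,4); ray(1,-1) blocked at (1,1)]
  BK@(1,1): attacks (1,2) (1,0) (2,1) (0,1) (2,2) (2,0) (0,2) (0,0)
B attacks (2,3): yes

Answer: yes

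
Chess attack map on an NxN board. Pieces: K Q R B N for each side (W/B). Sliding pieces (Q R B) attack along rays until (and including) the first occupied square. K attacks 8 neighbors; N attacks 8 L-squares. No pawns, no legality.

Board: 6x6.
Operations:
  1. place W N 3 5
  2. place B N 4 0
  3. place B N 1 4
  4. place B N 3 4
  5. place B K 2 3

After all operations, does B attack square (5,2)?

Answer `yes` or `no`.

Answer: yes

Derivation:
Op 1: place WN@(3,5)
Op 2: place BN@(4,0)
Op 3: place BN@(1,4)
Op 4: place BN@(3,4)
Op 5: place BK@(2,3)
Per-piece attacks for B:
  BN@(1,4): attacks (3,5) (2,2) (3,3) (0,2)
  BK@(2,3): attacks (2,4) (2,2) (3,3) (1,3) (3,4) (3,2) (1,4) (1,2)
  BN@(3,4): attacks (5,5) (1,5) (4,2) (5,3) (2,2) (1,3)
  BN@(4,0): attacks (5,2) (3,2) (2,1)
B attacks (5,2): yes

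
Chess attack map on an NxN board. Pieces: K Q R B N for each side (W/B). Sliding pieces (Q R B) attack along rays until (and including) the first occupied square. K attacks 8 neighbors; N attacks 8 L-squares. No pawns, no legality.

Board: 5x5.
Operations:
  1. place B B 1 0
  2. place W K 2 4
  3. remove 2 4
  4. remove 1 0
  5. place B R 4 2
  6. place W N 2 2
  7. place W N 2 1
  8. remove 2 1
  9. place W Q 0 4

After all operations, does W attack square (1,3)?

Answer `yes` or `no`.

Answer: yes

Derivation:
Op 1: place BB@(1,0)
Op 2: place WK@(2,4)
Op 3: remove (2,4)
Op 4: remove (1,0)
Op 5: place BR@(4,2)
Op 6: place WN@(2,2)
Op 7: place WN@(2,1)
Op 8: remove (2,1)
Op 9: place WQ@(0,4)
Per-piece attacks for W:
  WQ@(0,4): attacks (0,3) (0,2) (0,1) (0,0) (1,4) (2,4) (3,4) (4,4) (1,3) (2,2) [ray(1,-1) blocked at (2,2)]
  WN@(2,2): attacks (3,4) (4,3) (1,4) (0,3) (3,0) (4,1) (1,0) (0,1)
W attacks (1,3): yes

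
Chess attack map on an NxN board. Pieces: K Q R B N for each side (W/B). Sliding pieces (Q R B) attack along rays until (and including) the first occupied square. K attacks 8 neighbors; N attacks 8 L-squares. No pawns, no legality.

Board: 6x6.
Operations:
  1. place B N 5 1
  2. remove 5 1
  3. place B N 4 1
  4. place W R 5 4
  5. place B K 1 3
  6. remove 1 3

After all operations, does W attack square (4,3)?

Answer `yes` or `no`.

Answer: no

Derivation:
Op 1: place BN@(5,1)
Op 2: remove (5,1)
Op 3: place BN@(4,1)
Op 4: place WR@(5,4)
Op 5: place BK@(1,3)
Op 6: remove (1,3)
Per-piece attacks for W:
  WR@(5,4): attacks (5,5) (5,3) (5,2) (5,1) (5,0) (4,4) (3,4) (2,4) (1,4) (0,4)
W attacks (4,3): no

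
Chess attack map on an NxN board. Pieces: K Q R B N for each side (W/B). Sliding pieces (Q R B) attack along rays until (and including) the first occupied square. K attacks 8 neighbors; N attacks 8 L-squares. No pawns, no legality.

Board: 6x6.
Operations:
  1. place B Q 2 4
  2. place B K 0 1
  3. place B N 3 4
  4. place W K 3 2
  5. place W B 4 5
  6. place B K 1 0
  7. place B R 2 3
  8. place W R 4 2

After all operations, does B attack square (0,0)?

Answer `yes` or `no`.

Op 1: place BQ@(2,4)
Op 2: place BK@(0,1)
Op 3: place BN@(3,4)
Op 4: place WK@(3,2)
Op 5: place WB@(4,5)
Op 6: place BK@(1,0)
Op 7: place BR@(2,3)
Op 8: place WR@(4,2)
Per-piece attacks for B:
  BK@(0,1): attacks (0,2) (0,0) (1,1) (1,2) (1,0)
  BK@(1,0): attacks (1,1) (2,0) (0,0) (2,1) (0,1)
  BR@(2,3): attacks (2,4) (2,2) (2,1) (2,0) (3,3) (4,3) (5,3) (1,3) (0,3) [ray(0,1) blocked at (2,4)]
  BQ@(2,4): attacks (2,5) (2,3) (3,4) (1,4) (0,4) (3,5) (3,3) (4,2) (1,5) (1,3) (0,2) [ray(0,-1) blocked at (2,3); ray(1,0) blocked at (3,4); ray(1,-1) blocked at (4,2)]
  BN@(3,4): attacks (5,5) (1,5) (4,2) (5,3) (2,2) (1,3)
B attacks (0,0): yes

Answer: yes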